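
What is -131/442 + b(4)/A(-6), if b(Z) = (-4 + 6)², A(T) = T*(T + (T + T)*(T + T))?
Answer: -27559/91494 ≈ -0.30121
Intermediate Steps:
A(T) = T*(T + 4*T²) (A(T) = T*(T + (2*T)*(2*T)) = T*(T + 4*T²))
b(Z) = 4 (b(Z) = 2² = 4)
-131/442 + b(4)/A(-6) = -131/442 + 4/(((-6)²*(1 + 4*(-6)))) = -131*1/442 + 4/((36*(1 - 24))) = -131/442 + 4/((36*(-23))) = -131/442 + 4/(-828) = -131/442 + 4*(-1/828) = -131/442 - 1/207 = -27559/91494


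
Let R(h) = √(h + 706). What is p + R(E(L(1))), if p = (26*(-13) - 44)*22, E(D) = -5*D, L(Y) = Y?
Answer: -8404 + √701 ≈ -8377.5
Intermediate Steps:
R(h) = √(706 + h)
p = -8404 (p = (-338 - 44)*22 = -382*22 = -8404)
p + R(E(L(1))) = -8404 + √(706 - 5*1) = -8404 + √(706 - 5) = -8404 + √701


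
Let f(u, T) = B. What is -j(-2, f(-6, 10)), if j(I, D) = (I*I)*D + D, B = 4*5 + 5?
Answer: -125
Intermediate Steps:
B = 25 (B = 20 + 5 = 25)
f(u, T) = 25
j(I, D) = D + D*I² (j(I, D) = I²*D + D = D*I² + D = D + D*I²)
-j(-2, f(-6, 10)) = -25*(1 + (-2)²) = -25*(1 + 4) = -25*5 = -1*125 = -125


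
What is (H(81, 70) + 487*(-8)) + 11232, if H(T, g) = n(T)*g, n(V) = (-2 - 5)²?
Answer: 10766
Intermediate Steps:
n(V) = 49 (n(V) = (-7)² = 49)
H(T, g) = 49*g
(H(81, 70) + 487*(-8)) + 11232 = (49*70 + 487*(-8)) + 11232 = (3430 - 3896) + 11232 = -466 + 11232 = 10766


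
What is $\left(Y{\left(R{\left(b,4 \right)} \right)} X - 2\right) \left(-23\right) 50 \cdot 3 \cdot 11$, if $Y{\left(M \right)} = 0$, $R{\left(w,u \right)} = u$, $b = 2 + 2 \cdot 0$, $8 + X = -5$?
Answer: $75900$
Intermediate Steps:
$X = -13$ ($X = -8 - 5 = -13$)
$b = 2$ ($b = 2 + 0 = 2$)
$\left(Y{\left(R{\left(b,4 \right)} \right)} X - 2\right) \left(-23\right) 50 \cdot 3 \cdot 11 = \left(0 \left(-13\right) - 2\right) \left(-23\right) 50 \cdot 3 \cdot 11 = \left(0 - 2\right) \left(-23\right) 50 \cdot 33 = \left(-2\right) \left(-23\right) 50 \cdot 33 = 46 \cdot 50 \cdot 33 = 2300 \cdot 33 = 75900$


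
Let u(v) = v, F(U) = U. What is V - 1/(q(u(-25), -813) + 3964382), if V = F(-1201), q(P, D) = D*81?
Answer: -4682133330/3898529 ≈ -1201.0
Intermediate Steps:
q(P, D) = 81*D
V = -1201
V - 1/(q(u(-25), -813) + 3964382) = -1201 - 1/(81*(-813) + 3964382) = -1201 - 1/(-65853 + 3964382) = -1201 - 1/3898529 = -4682133330/3898529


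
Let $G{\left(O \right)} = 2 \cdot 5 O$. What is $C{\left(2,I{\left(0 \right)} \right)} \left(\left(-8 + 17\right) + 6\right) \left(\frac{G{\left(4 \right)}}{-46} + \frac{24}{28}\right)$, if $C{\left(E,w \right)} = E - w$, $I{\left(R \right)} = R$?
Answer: $- \frac{60}{161} \approx -0.37267$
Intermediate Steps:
$G{\left(O \right)} = 10 O$
$C{\left(2,I{\left(0 \right)} \right)} \left(\left(-8 + 17\right) + 6\right) \left(\frac{G{\left(4 \right)}}{-46} + \frac{24}{28}\right) = \left(2 - 0\right) \left(\left(-8 + 17\right) + 6\right) \left(\frac{10 \cdot 4}{-46} + \frac{24}{28}\right) = \left(2 + 0\right) \left(9 + 6\right) \left(40 \left(- \frac{1}{46}\right) + 24 \cdot \frac{1}{28}\right) = 2 \cdot 15 \left(- \frac{20}{23} + \frac{6}{7}\right) = 30 \left(- \frac{2}{161}\right) = - \frac{60}{161}$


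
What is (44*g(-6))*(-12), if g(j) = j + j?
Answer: 6336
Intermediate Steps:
g(j) = 2*j
(44*g(-6))*(-12) = (44*(2*(-6)))*(-12) = (44*(-12))*(-12) = -528*(-12) = 6336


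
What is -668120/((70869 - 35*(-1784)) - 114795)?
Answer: -334060/9257 ≈ -36.087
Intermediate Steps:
-668120/((70869 - 35*(-1784)) - 114795) = -668120/((70869 + 62440) - 114795) = -668120/(133309 - 114795) = -668120/18514 = -668120*1/18514 = -334060/9257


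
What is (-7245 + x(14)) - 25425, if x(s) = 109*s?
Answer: -31144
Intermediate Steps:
(-7245 + x(14)) - 25425 = (-7245 + 109*14) - 25425 = (-7245 + 1526) - 25425 = -5719 - 25425 = -31144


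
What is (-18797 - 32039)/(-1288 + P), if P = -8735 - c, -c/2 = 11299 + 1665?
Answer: -50836/15905 ≈ -3.1962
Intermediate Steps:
c = -25928 (c = -2*(11299 + 1665) = -2*12964 = -25928)
P = 17193 (P = -8735 - 1*(-25928) = -8735 + 25928 = 17193)
(-18797 - 32039)/(-1288 + P) = (-18797 - 32039)/(-1288 + 17193) = -50836/15905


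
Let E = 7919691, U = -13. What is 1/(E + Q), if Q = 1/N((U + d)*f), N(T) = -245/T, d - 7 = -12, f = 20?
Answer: 49/388064931 ≈ 1.2627e-7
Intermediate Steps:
d = -5 (d = 7 - 12 = -5)
Q = 72/49 (Q = 1/(-245*1/(20*(-13 - 5))) = 1/(-245/((-18*20))) = 1/(-245/(-360)) = 1/(-245*(-1/360)) = 1/(49/72) = 72/49 ≈ 1.4694)
1/(E + Q) = 1/(7919691 + 72/49) = 1/(388064931/49) = 49/388064931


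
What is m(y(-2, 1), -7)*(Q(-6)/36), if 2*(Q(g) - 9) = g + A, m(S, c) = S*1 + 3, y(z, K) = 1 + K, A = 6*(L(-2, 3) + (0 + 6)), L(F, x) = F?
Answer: 5/2 ≈ 2.5000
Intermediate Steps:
A = 24 (A = 6*(-2 + (0 + 6)) = 6*(-2 + 6) = 6*4 = 24)
m(S, c) = 3 + S (m(S, c) = S + 3 = 3 + S)
Q(g) = 21 + g/2 (Q(g) = 9 + (g + 24)/2 = 9 + (24 + g)/2 = 9 + (12 + g/2) = 21 + g/2)
m(y(-2, 1), -7)*(Q(-6)/36) = (3 + (1 + 1))*((21 + (½)*(-6))/36) = (3 + 2)*((21 - 3)*(1/36)) = 5*(18*(1/36)) = 5*(½) = 5/2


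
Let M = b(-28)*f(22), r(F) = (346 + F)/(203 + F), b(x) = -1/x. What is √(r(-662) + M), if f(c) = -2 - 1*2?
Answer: √625821/1071 ≈ 0.73864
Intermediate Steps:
f(c) = -4 (f(c) = -2 - 2 = -4)
r(F) = (346 + F)/(203 + F)
M = -⅐ (M = -1/(-28)*(-4) = -1*(-1/28)*(-4) = (1/28)*(-4) = -⅐ ≈ -0.14286)
√(r(-662) + M) = √((346 - 662)/(203 - 662) - ⅐) = √(-316/(-459) - ⅐) = √(-1/459*(-316) - ⅐) = √(316/459 - ⅐) = √(1753/3213) = √625821/1071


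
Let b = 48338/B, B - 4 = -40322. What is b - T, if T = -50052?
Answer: 1008974099/20159 ≈ 50051.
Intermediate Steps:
B = -40318 (B = 4 - 40322 = -40318)
b = -24169/20159 (b = 48338/(-40318) = 48338*(-1/40318) = -24169/20159 ≈ -1.1989)
b - T = -24169/20159 - 1*(-50052) = -24169/20159 + 50052 = 1008974099/20159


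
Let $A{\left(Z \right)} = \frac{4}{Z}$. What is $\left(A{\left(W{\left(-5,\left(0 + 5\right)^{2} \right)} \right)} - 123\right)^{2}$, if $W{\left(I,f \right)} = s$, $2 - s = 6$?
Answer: $15376$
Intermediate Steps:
$s = -4$ ($s = 2 - 6 = -4$)
$W{\left(I,f \right)} = -4$
$\left(A{\left(W{\left(-5,\left(0 + 5\right)^{2} \right)} \right)} - 123\right)^{2} = \left(\frac{4}{-4} - 123\right)^{2} = \left(4 \left(- \frac{1}{4}\right) - 123\right)^{2} = \left(-1 - 123\right)^{2} = \left(-124\right)^{2} = 15376$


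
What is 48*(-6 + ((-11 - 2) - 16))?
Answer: -1680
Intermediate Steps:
48*(-6 + ((-11 - 2) - 16)) = 48*(-6 + (-13 - 16)) = 48*(-6 - 29) = 48*(-35) = -1680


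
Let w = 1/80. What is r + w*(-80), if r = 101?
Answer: 100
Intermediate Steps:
w = 1/80 ≈ 0.012500
r + w*(-80) = 101 + (1/80)*(-80) = 101 - 1 = 100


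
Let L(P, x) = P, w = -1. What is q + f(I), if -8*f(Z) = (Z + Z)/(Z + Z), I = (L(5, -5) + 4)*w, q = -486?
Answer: -3889/8 ≈ -486.13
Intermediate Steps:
I = -9 (I = (5 + 4)*(-1) = 9*(-1) = -9)
f(Z) = -⅛ (f(Z) = -(Z + Z)/(8*(Z + Z)) = -2*Z/(8*(2*Z)) = -2*Z*1/(2*Z)/8 = -⅛*1 = -⅛)
q + f(I) = -486 - ⅛ = -3889/8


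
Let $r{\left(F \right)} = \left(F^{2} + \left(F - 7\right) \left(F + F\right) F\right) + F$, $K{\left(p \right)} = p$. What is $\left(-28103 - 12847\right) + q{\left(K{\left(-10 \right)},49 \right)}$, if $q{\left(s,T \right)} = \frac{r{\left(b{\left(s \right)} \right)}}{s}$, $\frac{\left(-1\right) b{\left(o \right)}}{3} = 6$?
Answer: $- \frac{196803}{5} \approx -39361.0$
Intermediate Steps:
$b{\left(o \right)} = -18$ ($b{\left(o \right)} = \left(-3\right) 6 = -18$)
$r{\left(F \right)} = F + F^{2} + 2 F^{2} \left(-7 + F\right)$ ($r{\left(F \right)} = \left(F^{2} + \left(-7 + F\right) 2 F F\right) + F = \left(F^{2} + 2 F \left(-7 + F\right) F\right) + F = \left(F^{2} + 2 F^{2} \left(-7 + F\right)\right) + F = F + F^{2} + 2 F^{2} \left(-7 + F\right)$)
$q{\left(s,T \right)} = - \frac{15894}{s}$ ($q{\left(s,T \right)} = \frac{\left(-18\right) \left(1 - -234 + 2 \left(-18\right)^{2}\right)}{s} = \frac{\left(-18\right) \left(1 + 234 + 2 \cdot 324\right)}{s} = \frac{\left(-18\right) \left(1 + 234 + 648\right)}{s} = \frac{\left(-18\right) 883}{s} = - \frac{15894}{s}$)
$\left(-28103 - 12847\right) + q{\left(K{\left(-10 \right)},49 \right)} = \left(-28103 - 12847\right) - \frac{15894}{-10} = -40950 - - \frac{7947}{5} = -40950 + \frac{7947}{5} = - \frac{196803}{5}$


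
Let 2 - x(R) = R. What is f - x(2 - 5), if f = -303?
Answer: -308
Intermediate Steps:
x(R) = 2 - R
f - x(2 - 5) = -303 - (2 - (2 - 5)) = -303 - (2 - 1*(-3)) = -303 - (2 + 3) = -303 - 1*5 = -303 - 5 = -308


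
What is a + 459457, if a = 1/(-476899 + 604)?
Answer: 218837071814/476295 ≈ 4.5946e+5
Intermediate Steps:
a = -1/476295 (a = 1/(-476295) = -1/476295 ≈ -2.0995e-6)
a + 459457 = -1/476295 + 459457 = 218837071814/476295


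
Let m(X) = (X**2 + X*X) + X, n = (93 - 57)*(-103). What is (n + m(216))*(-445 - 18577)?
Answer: -1708556040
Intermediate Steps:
n = -3708 (n = 36*(-103) = -3708)
m(X) = X + 2*X**2 (m(X) = (X**2 + X**2) + X = 2*X**2 + X = X + 2*X**2)
(n + m(216))*(-445 - 18577) = (-3708 + 216*(1 + 2*216))*(-445 - 18577) = (-3708 + 216*(1 + 432))*(-19022) = (-3708 + 216*433)*(-19022) = (-3708 + 93528)*(-19022) = 89820*(-19022) = -1708556040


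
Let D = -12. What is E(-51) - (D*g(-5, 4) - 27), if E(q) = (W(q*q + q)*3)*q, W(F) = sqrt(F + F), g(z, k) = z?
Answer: -33 - 1530*sqrt(51) ≈ -10959.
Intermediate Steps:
W(F) = sqrt(2)*sqrt(F) (W(F) = sqrt(2*F) = sqrt(2)*sqrt(F))
E(q) = 3*q*sqrt(2)*sqrt(q + q**2) (E(q) = ((sqrt(2)*sqrt(q*q + q))*3)*q = ((sqrt(2)*sqrt(q**2 + q))*3)*q = ((sqrt(2)*sqrt(q + q**2))*3)*q = (3*sqrt(2)*sqrt(q + q**2))*q = 3*q*sqrt(2)*sqrt(q + q**2))
E(-51) - (D*g(-5, 4) - 27) = 3*(-51)*sqrt(2)*sqrt(-51*(1 - 51)) - (-12*(-5) - 27) = 3*(-51)*sqrt(2)*sqrt(-51*(-50)) - (60 - 27) = 3*(-51)*sqrt(2)*sqrt(2550) - 1*33 = 3*(-51)*sqrt(2)*(5*sqrt(102)) - 33 = -1530*sqrt(51) - 33 = -33 - 1530*sqrt(51)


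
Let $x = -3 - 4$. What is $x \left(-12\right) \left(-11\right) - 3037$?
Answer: $-3961$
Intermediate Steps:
$x = -7$ ($x = -3 - 4 = -7$)
$x \left(-12\right) \left(-11\right) - 3037 = \left(-7\right) \left(-12\right) \left(-11\right) - 3037 = 84 \left(-11\right) - 3037 = -924 - 3037 = -3961$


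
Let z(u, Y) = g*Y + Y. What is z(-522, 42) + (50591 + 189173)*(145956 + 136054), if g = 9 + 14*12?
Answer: 67615853116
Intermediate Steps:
g = 177 (g = 9 + 168 = 177)
z(u, Y) = 178*Y (z(u, Y) = 177*Y + Y = 178*Y)
z(-522, 42) + (50591 + 189173)*(145956 + 136054) = 178*42 + (50591 + 189173)*(145956 + 136054) = 7476 + 239764*282010 = 7476 + 67615845640 = 67615853116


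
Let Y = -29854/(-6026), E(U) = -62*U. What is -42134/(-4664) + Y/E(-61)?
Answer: 5219495041/577685372 ≈ 9.0352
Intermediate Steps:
Y = 649/131 (Y = -29854*(-1/6026) = 649/131 ≈ 4.9542)
-42134/(-4664) + Y/E(-61) = -42134/(-4664) + 649/(131*((-62*(-61)))) = -42134*(-1/4664) + (649/131)/3782 = 21067/2332 + (649/131)*(1/3782) = 21067/2332 + 649/495442 = 5219495041/577685372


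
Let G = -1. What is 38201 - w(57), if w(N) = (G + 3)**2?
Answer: 38197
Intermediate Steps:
w(N) = 4 (w(N) = (-1 + 3)**2 = 2**2 = 4)
38201 - w(57) = 38201 - 1*4 = 38201 - 4 = 38197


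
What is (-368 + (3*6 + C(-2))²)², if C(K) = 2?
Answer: 1024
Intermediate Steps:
(-368 + (3*6 + C(-2))²)² = (-368 + (3*6 + 2)²)² = (-368 + (18 + 2)²)² = (-368 + 20²)² = (-368 + 400)² = 32² = 1024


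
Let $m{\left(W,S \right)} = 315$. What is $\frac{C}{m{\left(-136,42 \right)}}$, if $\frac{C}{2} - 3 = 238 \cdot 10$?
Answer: $\frac{4766}{315} \approx 15.13$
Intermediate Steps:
$C = 4766$ ($C = 6 + 2 \cdot 238 \cdot 10 = 6 + 2 \cdot 2380 = 6 + 4760 = 4766$)
$\frac{C}{m{\left(-136,42 \right)}} = \frac{4766}{315}$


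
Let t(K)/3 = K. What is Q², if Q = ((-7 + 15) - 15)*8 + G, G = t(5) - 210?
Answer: 63001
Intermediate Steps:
t(K) = 3*K
G = -195 (G = 3*5 - 210 = 15 - 210 = -195)
Q = -251 (Q = ((-7 + 15) - 15)*8 - 195 = (8 - 15)*8 - 195 = -7*8 - 195 = -56 - 195 = -251)
Q² = (-251)² = 63001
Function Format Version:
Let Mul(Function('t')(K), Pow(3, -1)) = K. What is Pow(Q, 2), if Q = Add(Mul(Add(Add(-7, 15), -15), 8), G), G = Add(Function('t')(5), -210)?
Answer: 63001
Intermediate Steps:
Function('t')(K) = Mul(3, K)
G = -195 (G = Add(Mul(3, 5), -210) = Add(15, -210) = -195)
Q = -251 (Q = Add(Mul(Add(Add(-7, 15), -15), 8), -195) = Add(Mul(Add(8, -15), 8), -195) = Add(Mul(-7, 8), -195) = Add(-56, -195) = -251)
Pow(Q, 2) = Pow(-251, 2) = 63001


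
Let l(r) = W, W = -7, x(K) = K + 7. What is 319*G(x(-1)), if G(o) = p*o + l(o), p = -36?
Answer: -71137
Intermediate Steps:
x(K) = 7 + K
l(r) = -7
G(o) = -7 - 36*o (G(o) = -36*o - 7 = -7 - 36*o)
319*G(x(-1)) = 319*(-7 - 36*(7 - 1)) = 319*(-7 - 36*6) = 319*(-7 - 216) = 319*(-223) = -71137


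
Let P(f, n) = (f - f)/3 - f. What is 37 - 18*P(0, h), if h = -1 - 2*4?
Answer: 37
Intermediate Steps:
h = -9 (h = -1 - 8 = -9)
P(f, n) = -f (P(f, n) = 0*(⅓) - f = 0 - f = -f)
37 - 18*P(0, h) = 37 - (-18)*0 = 37 - 18*0 = 37 + 0 = 37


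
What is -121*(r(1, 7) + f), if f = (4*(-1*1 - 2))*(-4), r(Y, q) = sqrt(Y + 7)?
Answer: -5808 - 242*sqrt(2) ≈ -6150.2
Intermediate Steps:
r(Y, q) = sqrt(7 + Y)
f = 48 (f = (4*(-1 - 2))*(-4) = (4*(-3))*(-4) = -12*(-4) = 48)
-121*(r(1, 7) + f) = -121*(sqrt(7 + 1) + 48) = -121*(sqrt(8) + 48) = -121*(2*sqrt(2) + 48) = -121*(48 + 2*sqrt(2)) = -5808 - 242*sqrt(2)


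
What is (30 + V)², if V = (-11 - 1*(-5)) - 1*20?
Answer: 16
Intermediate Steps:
V = -26 (V = (-11 + 5) - 20 = -6 - 20 = -26)
(30 + V)² = (30 - 26)² = 4² = 16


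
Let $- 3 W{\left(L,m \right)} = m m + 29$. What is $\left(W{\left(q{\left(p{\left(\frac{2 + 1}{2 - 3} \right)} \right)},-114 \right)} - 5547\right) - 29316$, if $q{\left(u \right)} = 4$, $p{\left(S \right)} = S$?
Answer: $- \frac{117614}{3} \approx -39205.0$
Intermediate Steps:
$W{\left(L,m \right)} = - \frac{29}{3} - \frac{m^{2}}{3}$ ($W{\left(L,m \right)} = - \frac{m m + 29}{3} = - \frac{m^{2} + 29}{3} = - \frac{29 + m^{2}}{3} = - \frac{29}{3} - \frac{m^{2}}{3}$)
$\left(W{\left(q{\left(p{\left(\frac{2 + 1}{2 - 3} \right)} \right)},-114 \right)} - 5547\right) - 29316 = \left(\left(- \frac{29}{3} - \frac{\left(-114\right)^{2}}{3}\right) - 5547\right) - 29316 = \left(\left(- \frac{29}{3} - 4332\right) - 5547\right) - 29316 = \left(- \frac{13025}{3} - 5547\right) - 29316 = - \frac{29666}{3} - 29316 = - \frac{117614}{3}$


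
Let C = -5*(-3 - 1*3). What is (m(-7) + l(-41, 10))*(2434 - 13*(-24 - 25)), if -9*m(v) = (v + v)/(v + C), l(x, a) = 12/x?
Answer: -5865610/8487 ≈ -691.13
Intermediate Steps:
C = 30 (C = -5*(-3 - 3) = -5*(-6) = 30)
m(v) = -2*v/(9*(30 + v)) (m(v) = -(v + v)/(9*(v + 30)) = -2*v/(9*(30 + v)))
(m(-7) + l(-41, 10))*(2434 - 13*(-24 - 25)) = (-2*(-7)/(270 + 9*(-7)) + 12/(-41))*(2434 - 13*(-24 - 25)) = (-2*(-7)/(270 - 63) + 12*(-1/41))*(2434 - 13*(-49)) = (-2*(-7)/207 - 12/41)*(2434 + 637) = (-2*(-7)*1/207 - 12/41)*3071 = (14/207 - 12/41)*3071 = -1910/8487*3071 = -5865610/8487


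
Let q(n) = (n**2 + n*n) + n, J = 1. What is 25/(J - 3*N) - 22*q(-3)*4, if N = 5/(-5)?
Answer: -5255/4 ≈ -1313.8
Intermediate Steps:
N = -1 (N = 5*(-1/5) = -1)
q(n) = n + 2*n**2 (q(n) = (n**2 + n**2) + n = 2*n**2 + n = n + 2*n**2)
25/(J - 3*N) - 22*q(-3)*4 = 25/(1 - 3*(-1)) - 22*(-3*(1 + 2*(-3)))*4 = 25/(1 + 3) - 22*(-3*(1 - 6))*4 = 25/4 - 22*(-3*(-5))*4 = 25*(1/4) - 330*4 = 25/4 - 22*60 = 25/4 - 1320 = -5255/4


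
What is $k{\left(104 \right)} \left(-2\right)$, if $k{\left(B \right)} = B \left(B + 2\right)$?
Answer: $-22048$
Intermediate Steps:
$k{\left(B \right)} = B \left(2 + B\right)$
$k{\left(104 \right)} \left(-2\right) = 104 \left(2 + 104\right) \left(-2\right) = 104 \cdot 106 \left(-2\right) = 11024 \left(-2\right) = -22048$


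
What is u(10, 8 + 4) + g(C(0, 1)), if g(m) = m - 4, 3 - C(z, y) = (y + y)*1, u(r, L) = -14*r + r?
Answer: -133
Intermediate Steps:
u(r, L) = -13*r
C(z, y) = 3 - 2*y (C(z, y) = 3 - (y + y) = 3 - 2*y)
g(m) = -4 + m
u(10, 8 + 4) + g(C(0, 1)) = -13*10 + (-4 + (3 - 2*1)) = -130 + (-4 + (3 - 2)) = -130 + (-4 + 1) = -130 - 3 = -133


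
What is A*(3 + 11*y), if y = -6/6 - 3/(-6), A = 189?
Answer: -945/2 ≈ -472.50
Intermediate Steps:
y = -½ (y = -6*⅙ - 3*(-⅙) = -1 + ½ = -½ ≈ -0.50000)
A*(3 + 11*y) = 189*(3 + 11*(-½)) = 189*(3 - 11/2) = 189*(-5/2) = -945/2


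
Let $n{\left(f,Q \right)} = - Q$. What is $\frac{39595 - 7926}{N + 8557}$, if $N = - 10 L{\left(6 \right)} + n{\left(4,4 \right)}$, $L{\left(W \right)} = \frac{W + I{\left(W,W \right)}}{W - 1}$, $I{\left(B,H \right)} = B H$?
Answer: $\frac{31669}{8469} \approx 3.7394$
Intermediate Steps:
$L{\left(W \right)} = \frac{W + W^{2}}{-1 + W}$ ($L{\left(W \right)} = \frac{W + W W}{W - 1} = \frac{W + W^{2}}{-1 + W}$)
$N = -88$ ($N = - 10 \frac{6 \left(1 + 6\right)}{-1 + 6} - 4 = - 10 \cdot 6 \cdot \frac{1}{5} \cdot 7 - 4 = \left(-10\right) \frac{42}{5} - 4 = -84 - 4 = -88$)
$\frac{39595 - 7926}{N + 8557} = \frac{39595 - 7926}{-88 + 8557} = \frac{31669}{8469}$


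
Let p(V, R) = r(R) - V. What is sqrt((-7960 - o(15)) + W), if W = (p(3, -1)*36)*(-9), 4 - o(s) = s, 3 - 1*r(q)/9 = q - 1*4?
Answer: I*sqrt(30305) ≈ 174.08*I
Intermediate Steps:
r(q) = 63 - 9*q (r(q) = 27 - 9*(q - 1*4) = 27 - 9*(q - 4) = 27 - 9*(-4 + q) = 27 + (36 - 9*q) = 63 - 9*q)
o(s) = 4 - s
p(V, R) = 63 - V - 9*R (p(V, R) = (63 - 9*R) - V = 63 - V - 9*R)
W = -22356 (W = ((63 - 1*3 - 9*(-1))*36)*(-9) = ((63 - 3 + 9)*36)*(-9) = (69*36)*(-9) = 2484*(-9) = -22356)
sqrt((-7960 - o(15)) + W) = sqrt((-7960 - (4 - 1*15)) - 22356) = sqrt((-7960 - (4 - 15)) - 22356) = sqrt((-7960 - 1*(-11)) - 22356) = sqrt((-7960 + 11) - 22356) = sqrt(-7949 - 22356) = sqrt(-30305) = I*sqrt(30305)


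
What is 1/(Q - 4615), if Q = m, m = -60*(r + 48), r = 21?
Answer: -1/8755 ≈ -0.00011422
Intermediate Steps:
m = -4140 (m = -60*(21 + 48) = -60*69 = -4140)
Q = -4140
1/(Q - 4615) = 1/(-4140 - 4615) = 1/(-8755) = -1/8755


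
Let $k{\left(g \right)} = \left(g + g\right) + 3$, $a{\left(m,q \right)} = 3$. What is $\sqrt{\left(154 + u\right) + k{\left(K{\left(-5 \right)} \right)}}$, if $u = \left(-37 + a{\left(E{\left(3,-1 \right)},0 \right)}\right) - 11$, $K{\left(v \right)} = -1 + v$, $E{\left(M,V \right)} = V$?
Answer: $10$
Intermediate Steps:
$k{\left(g \right)} = 3 + 2 g$ ($k{\left(g \right)} = 2 g + 3 = 3 + 2 g$)
$u = -45$ ($u = \left(-37 + 3\right) - 11 = -34 - 11 = -45$)
$\sqrt{\left(154 + u\right) + k{\left(K{\left(-5 \right)} \right)}} = \sqrt{\left(154 - 45\right) + \left(3 + 2 \left(-1 - 5\right)\right)} = \sqrt{109 + \left(3 + 2 \left(-6\right)\right)} = \sqrt{109 + \left(3 - 12\right)} = \sqrt{109 - 9} = \sqrt{100} = 10$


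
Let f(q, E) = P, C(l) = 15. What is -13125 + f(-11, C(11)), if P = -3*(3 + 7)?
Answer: -13155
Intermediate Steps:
P = -30 (P = -3*10 = -30)
f(q, E) = -30
-13125 + f(-11, C(11)) = -13125 - 30 = -13155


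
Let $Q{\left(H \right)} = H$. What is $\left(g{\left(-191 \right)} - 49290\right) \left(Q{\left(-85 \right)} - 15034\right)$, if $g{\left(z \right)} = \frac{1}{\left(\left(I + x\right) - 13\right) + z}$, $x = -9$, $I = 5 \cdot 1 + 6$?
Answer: $\frac{150533548139}{202} \approx 7.4522 \cdot 10^{8}$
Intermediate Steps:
$I = 11$ ($I = 5 + 6 = 11$)
$g{\left(z \right)} = \frac{1}{-11 + z}$ ($g{\left(z \right)} = \frac{1}{\left(\left(11 - 9\right) - 13\right) + z} = \frac{1}{\left(2 - 13\right) + z} = \frac{1}{-11 + z}$)
$\left(g{\left(-191 \right)} - 49290\right) \left(Q{\left(-85 \right)} - 15034\right) = \left(\frac{1}{-11 - 191} - 49290\right) \left(-85 - 15034\right) = \left(\frac{1}{-202} - 49290\right) \left(-15119\right) = \left(- \frac{1}{202} - 49290\right) \left(-15119\right) = \left(- \frac{9956581}{202}\right) \left(-15119\right) = \frac{150533548139}{202}$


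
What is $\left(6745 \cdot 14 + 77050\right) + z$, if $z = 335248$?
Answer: $506728$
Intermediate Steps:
$\left(6745 \cdot 14 + 77050\right) + z = \left(6745 \cdot 14 + 77050\right) + 335248 = \left(94430 + 77050\right) + 335248 = 171480 + 335248 = 506728$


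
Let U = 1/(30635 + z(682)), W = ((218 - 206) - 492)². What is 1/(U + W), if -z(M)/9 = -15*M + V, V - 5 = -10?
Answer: 122750/28281600001 ≈ 4.3403e-6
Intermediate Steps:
V = -5 (V = 5 - 10 = -5)
z(M) = 45 + 135*M (z(M) = -9*(-15*M - 5) = -9*(-5 - 15*M) = 45 + 135*M)
W = 230400 (W = (12 - 492)² = (-480)² = 230400)
U = 1/122750 (U = 1/(30635 + (45 + 135*682)) = 1/(30635 + (45 + 92070)) = 1/(30635 + 92115) = 1/122750 ≈ 8.1466e-6)
1/(U + W) = 1/(1/122750 + 230400) = 1/(28281600001/122750) = 122750/28281600001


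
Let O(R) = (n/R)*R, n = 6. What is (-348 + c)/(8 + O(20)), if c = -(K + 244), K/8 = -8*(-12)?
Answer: -680/7 ≈ -97.143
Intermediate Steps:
K = 768 (K = 8*(-8*(-12)) = 8*96 = 768)
c = -1012 (c = -(768 + 244) = -1*1012 = -1012)
O(R) = 6 (O(R) = (6/R)*R = 6)
(-348 + c)/(8 + O(20)) = (-348 - 1012)/(8 + 6) = -1360/14 = -1360*1/14 = -680/7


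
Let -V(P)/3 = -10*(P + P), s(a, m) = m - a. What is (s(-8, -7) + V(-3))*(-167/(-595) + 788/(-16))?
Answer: 20861913/2380 ≈ 8765.5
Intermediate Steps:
V(P) = 60*P (V(P) = -(-30)*(P + P) = -(-30)*2*P = -(-60)*P = 60*P)
(s(-8, -7) + V(-3))*(-167/(-595) + 788/(-16)) = ((-7 - 1*(-8)) + 60*(-3))*(-167/(-595) + 788/(-16)) = ((-7 + 8) - 180)*(-167*(-1/595) + 788*(-1/16)) = (1 - 180)*(167/595 - 197/4) = -179*(-116547/2380) = 20861913/2380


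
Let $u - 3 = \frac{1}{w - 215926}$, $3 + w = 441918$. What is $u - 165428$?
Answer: $- \frac{37384230324}{225989} \approx -1.6543 \cdot 10^{5}$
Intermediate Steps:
$w = 441915$ ($w = -3 + 441918 = 441915$)
$u = \frac{677968}{225989}$ ($u = 3 + \frac{1}{441915 - 215926} = 3 + \frac{1}{225989} = \frac{677968}{225989} \approx 3.0$)
$u - 165428 = \frac{677968}{225989} - 165428 = - \frac{37384230324}{225989}$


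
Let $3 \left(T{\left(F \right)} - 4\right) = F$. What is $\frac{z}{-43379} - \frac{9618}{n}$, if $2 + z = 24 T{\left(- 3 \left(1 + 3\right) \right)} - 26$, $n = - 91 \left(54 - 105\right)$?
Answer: $- \frac{2837342}{1369537} \approx -2.0718$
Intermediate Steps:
$n = 4641$ ($n = \left(-91\right) \left(-51\right) = 4641$)
$T{\left(F \right)} = 4 + \frac{F}{3}$
$z = -28$ ($z = -2 - \left(26 - 24 \left(4 + \frac{\left(-3\right) \left(1 + 3\right)}{3}\right)\right) = -2 - \left(26 - 24 \left(4 + \frac{\left(-3\right) 4}{3}\right)\right) = -2 - \left(26 - 24 \left(4 + \frac{1}{3} \left(-12\right)\right)\right) = -2 - \left(26 - 24 \left(4 - 4\right)\right) = -2 + \left(24 \cdot 0 - 26\right) = -2 + \left(0 - 26\right) = -2 - 26 = -28$)
$\frac{z}{-43379} - \frac{9618}{n} = - \frac{28}{-43379} - \frac{9618}{4641} = \left(-28\right) \left(- \frac{1}{43379}\right) - \frac{458}{221} = \frac{4}{6197} - \frac{458}{221} = - \frac{2837342}{1369537}$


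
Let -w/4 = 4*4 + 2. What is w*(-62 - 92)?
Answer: 11088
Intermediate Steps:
w = -72 (w = -4*(4*4 + 2) = -4*(16 + 2) = -4*18 = -72)
w*(-62 - 92) = -72*(-62 - 92) = -72*(-154) = 11088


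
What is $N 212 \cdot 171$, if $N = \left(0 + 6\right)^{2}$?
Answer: $1305072$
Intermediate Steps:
$N = 36$ ($N = 6^{2} = 36$)
$N 212 \cdot 171 = 36 \cdot 212 \cdot 171 = 7632 \cdot 171 = 1305072$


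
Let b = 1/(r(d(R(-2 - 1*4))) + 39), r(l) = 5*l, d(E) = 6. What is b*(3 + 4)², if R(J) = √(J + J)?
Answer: 49/69 ≈ 0.71014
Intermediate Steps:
R(J) = √2*√J (R(J) = √(2*J) = √2*√J)
b = 1/69 (b = 1/(5*6 + 39) = 1/(30 + 39) = 1/69 ≈ 0.014493)
b*(3 + 4)² = (3 + 4)²/69 = (1/69)*7² = (1/69)*49 = 49/69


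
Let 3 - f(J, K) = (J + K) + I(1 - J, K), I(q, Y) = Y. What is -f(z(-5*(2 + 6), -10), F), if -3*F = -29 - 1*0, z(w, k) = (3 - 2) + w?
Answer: -68/3 ≈ -22.667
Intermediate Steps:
z(w, k) = 1 + w
F = 29/3 (F = -(-29 - 1*0)/3 = -(-29 + 0)/3 = -1/3*(-29) = 29/3 ≈ 9.6667)
f(J, K) = 3 - J - 2*K (f(J, K) = 3 - ((J + K) + K) = 3 - (J + 2*K) = 3 + (-J - 2*K) = 3 - J - 2*K)
-f(z(-5*(2 + 6), -10), F) = -(3 - (1 - 5*(2 + 6)) - 2*29/3) = -(3 - (1 - 5*8) - 58/3) = -(3 - (1 - 40) - 58/3) = -(3 - 1*(-39) - 58/3) = -(3 + 39 - 58/3) = -1*68/3 = -68/3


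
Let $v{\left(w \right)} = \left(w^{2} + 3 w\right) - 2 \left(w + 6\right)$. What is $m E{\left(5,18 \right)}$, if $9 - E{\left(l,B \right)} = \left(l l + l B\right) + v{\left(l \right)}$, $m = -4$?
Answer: $496$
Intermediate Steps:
$v{\left(w \right)} = -12 + w + w^{2}$ ($v{\left(w \right)} = \left(w^{2} + 3 w\right) - 2 \left(6 + w\right) = \left(w^{2} + 3 w\right) - \left(12 + 2 w\right) = -12 + w + w^{2}$)
$E{\left(l,B \right)} = 21 - l - 2 l^{2} - B l$ ($E{\left(l,B \right)} = 9 - \left(\left(l l + l B\right) + \left(-12 + l + l^{2}\right)\right) = 9 - \left(\left(l^{2} + B l\right) + \left(-12 + l + l^{2}\right)\right) = 9 - \left(-12 + l + 2 l^{2} + B l\right) = 21 - l - 2 l^{2} - B l$)
$m E{\left(5,18 \right)} = - 4 \left(21 - 5 - 2 \cdot 5^{2} - 18 \cdot 5\right) = - 4 \left(21 - 5 - 50 - 90\right) = \left(-4\right) \left(-124\right) = 496$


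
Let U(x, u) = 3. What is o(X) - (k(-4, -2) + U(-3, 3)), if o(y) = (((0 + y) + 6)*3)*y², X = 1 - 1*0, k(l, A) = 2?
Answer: 16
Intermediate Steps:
X = 1 (X = 1 + 0 = 1)
o(y) = y²*(18 + 3*y) (o(y) = ((y + 6)*3)*y² = ((6 + y)*3)*y² = (18 + 3*y)*y² = y²*(18 + 3*y))
o(X) - (k(-4, -2) + U(-3, 3)) = 3*1²*(6 + 1) - (2 + 3) = 3*1*7 - 5 = 21 - 1*5 = 21 - 5 = 16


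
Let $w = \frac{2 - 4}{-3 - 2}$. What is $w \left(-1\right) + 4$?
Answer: $\frac{18}{5} \approx 3.6$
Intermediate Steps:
$w = \frac{2}{5}$ ($w = - \frac{2}{-5} = \left(-2\right) \left(- \frac{1}{5}\right) = \frac{2}{5} \approx 0.4$)
$w \left(-1\right) + 4 = \frac{2}{5} \left(-1\right) + 4 = - \frac{2}{5} + 4 = \frac{18}{5}$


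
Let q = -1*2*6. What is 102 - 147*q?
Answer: 1866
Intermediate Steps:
q = -12 (q = -2*6 = -12)
102 - 147*q = 102 - 147*(-12) = 102 + 1764 = 1866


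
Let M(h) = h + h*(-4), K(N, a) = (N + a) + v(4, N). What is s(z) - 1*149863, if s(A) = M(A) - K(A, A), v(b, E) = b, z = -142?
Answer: -149157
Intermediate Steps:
K(N, a) = 4 + N + a (K(N, a) = (N + a) + 4 = 4 + N + a)
M(h) = -3*h (M(h) = h - 4*h = -3*h)
s(A) = -4 - 5*A (s(A) = -3*A - (4 + A + A) = -3*A - (4 + 2*A) = -3*A + (-4 - 2*A) = -4 - 5*A)
s(z) - 1*149863 = (-4 - 5*(-142)) - 1*149863 = (-4 + 710) - 149863 = 706 - 149863 = -149157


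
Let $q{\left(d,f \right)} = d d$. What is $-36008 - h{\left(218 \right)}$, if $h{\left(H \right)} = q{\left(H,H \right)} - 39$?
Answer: $-83493$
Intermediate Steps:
$q{\left(d,f \right)} = d^{2}$
$h{\left(H \right)} = -39 + H^{2}$ ($h{\left(H \right)} = H^{2} - 39 = -39 + H^{2}$)
$-36008 - h{\left(218 \right)} = -36008 - \left(-39 + 218^{2}\right) = -36008 - \left(-39 + 47524\right) = -36008 - 47485 = -83493$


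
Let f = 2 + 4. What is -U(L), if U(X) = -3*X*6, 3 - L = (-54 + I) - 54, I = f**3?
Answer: -1890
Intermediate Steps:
f = 6
I = 216 (I = 6**3 = 216)
L = -105 (L = 3 - ((-54 + 216) - 54) = 3 - (162 - 54) = 3 - 1*108 = 3 - 108 = -105)
U(X) = -18*X
-U(L) = -(-18)*(-105) = -1*1890 = -1890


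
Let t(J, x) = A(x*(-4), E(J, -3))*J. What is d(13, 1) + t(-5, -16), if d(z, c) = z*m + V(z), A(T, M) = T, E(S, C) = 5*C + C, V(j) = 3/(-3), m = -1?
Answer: -334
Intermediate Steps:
V(j) = -1 (V(j) = 3*(-⅓) = -1)
E(S, C) = 6*C
t(J, x) = -4*J*x (t(J, x) = (x*(-4))*J = (-4*x)*J = -4*J*x)
d(z, c) = -1 - z (d(z, c) = z*(-1) - 1 = -z - 1 = -1 - z)
d(13, 1) + t(-5, -16) = (-1 - 1*13) - 4*(-5)*(-16) = (-1 - 13) - 320 = -14 - 320 = -334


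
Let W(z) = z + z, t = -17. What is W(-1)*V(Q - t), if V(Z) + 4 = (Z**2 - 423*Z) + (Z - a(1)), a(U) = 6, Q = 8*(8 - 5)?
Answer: 31262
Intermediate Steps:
W(z) = 2*z
Q = 24 (Q = 8*3 = 24)
V(Z) = -10 + Z**2 - 422*Z (V(Z) = -4 + ((Z**2 - 423*Z) + (Z - 1*6)) = -4 + ((Z**2 - 423*Z) + (Z - 6)) = -4 + ((Z**2 - 423*Z) + (-6 + Z)) = -4 + (-6 + Z**2 - 422*Z) = -10 + Z**2 - 422*Z)
W(-1)*V(Q - t) = (2*(-1))*(-10 + (24 - 1*(-17))**2 - 422*(24 - 1*(-17))) = -2*(-10 + (24 + 17)**2 - 422*(24 + 17)) = -2*(-10 + 41**2 - 422*41) = -2*(-10 + 1681 - 17302) = -2*(-15631) = 31262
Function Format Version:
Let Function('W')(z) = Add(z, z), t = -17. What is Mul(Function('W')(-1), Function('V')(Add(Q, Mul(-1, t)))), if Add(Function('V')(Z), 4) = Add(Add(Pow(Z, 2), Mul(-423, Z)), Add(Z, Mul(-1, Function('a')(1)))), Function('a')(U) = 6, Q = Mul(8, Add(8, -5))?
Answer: 31262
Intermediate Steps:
Function('W')(z) = Mul(2, z)
Q = 24 (Q = Mul(8, 3) = 24)
Function('V')(Z) = Add(-10, Pow(Z, 2), Mul(-422, Z)) (Function('V')(Z) = Add(-4, Add(Add(Pow(Z, 2), Mul(-423, Z)), Add(Z, Mul(-1, 6)))) = Add(-4, Add(Add(Pow(Z, 2), Mul(-423, Z)), Add(Z, -6))) = Add(-4, Add(Add(Pow(Z, 2), Mul(-423, Z)), Add(-6, Z))) = Add(-4, Add(-6, Pow(Z, 2), Mul(-422, Z))) = Add(-10, Pow(Z, 2), Mul(-422, Z)))
Mul(Function('W')(-1), Function('V')(Add(Q, Mul(-1, t)))) = Mul(Mul(2, -1), Add(-10, Pow(Add(24, Mul(-1, -17)), 2), Mul(-422, Add(24, Mul(-1, -17))))) = Mul(-2, Add(-10, Pow(Add(24, 17), 2), Mul(-422, Add(24, 17)))) = Mul(-2, Add(-10, Pow(41, 2), Mul(-422, 41))) = Mul(-2, Add(-10, 1681, -17302)) = Mul(-2, -15631) = 31262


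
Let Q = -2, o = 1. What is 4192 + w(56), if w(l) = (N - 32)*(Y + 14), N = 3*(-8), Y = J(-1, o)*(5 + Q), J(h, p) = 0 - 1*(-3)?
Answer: 2904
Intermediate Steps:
J(h, p) = 3 (J(h, p) = 0 + 3 = 3)
Y = 9 (Y = 3*(5 - 2) = 3*3 = 9)
N = -24
w(l) = -1288 (w(l) = (-24 - 32)*(9 + 14) = -56*23 = -1288)
4192 + w(56) = 4192 - 1288 = 2904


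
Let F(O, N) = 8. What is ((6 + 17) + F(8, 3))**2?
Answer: 961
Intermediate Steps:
((6 + 17) + F(8, 3))**2 = ((6 + 17) + 8)**2 = (23 + 8)**2 = 31**2 = 961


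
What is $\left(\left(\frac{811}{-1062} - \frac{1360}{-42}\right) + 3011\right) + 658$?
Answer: $\frac{27510389}{7434} \approx 3700.6$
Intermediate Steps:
$\left(\left(\frac{811}{-1062} - \frac{1360}{-42}\right) + 3011\right) + 658 = \left(\left(811 \left(- \frac{1}{1062}\right) - - \frac{680}{21}\right) + 3011\right) + 658 = \left(\left(- \frac{811}{1062} + \frac{680}{21}\right) + 3011\right) + 658 = \left(\frac{235043}{7434} + 3011\right) + 658 = \frac{22618817}{7434} + 658 = \frac{27510389}{7434}$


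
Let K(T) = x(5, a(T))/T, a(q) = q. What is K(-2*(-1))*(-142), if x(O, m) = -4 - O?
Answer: 639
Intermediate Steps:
K(T) = -9/T (K(T) = (-4 - 1*5)/T = (-4 - 5)/T = -9/T)
K(-2*(-1))*(-142) = -9/((-2*(-1)))*(-142) = -9/2*(-142) = 639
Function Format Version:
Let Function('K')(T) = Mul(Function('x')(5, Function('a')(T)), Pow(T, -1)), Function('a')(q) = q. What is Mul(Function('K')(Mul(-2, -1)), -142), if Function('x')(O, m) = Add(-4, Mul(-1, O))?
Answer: 639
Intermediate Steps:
Function('K')(T) = Mul(-9, Pow(T, -1)) (Function('K')(T) = Mul(Add(-4, Mul(-1, 5)), Pow(T, -1)) = Mul(Add(-4, -5), Pow(T, -1)) = Mul(-9, Pow(T, -1)))
Mul(Function('K')(Mul(-2, -1)), -142) = Mul(Mul(-9, Pow(Mul(-2, -1), -1)), -142) = Mul(Mul(-9, Pow(2, -1)), -142) = Mul(Mul(-9, Rational(1, 2)), -142) = Mul(Rational(-9, 2), -142) = 639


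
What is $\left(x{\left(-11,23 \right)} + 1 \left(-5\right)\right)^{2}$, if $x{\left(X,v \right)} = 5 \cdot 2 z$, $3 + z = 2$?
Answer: $225$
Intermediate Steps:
$z = -1$ ($z = -3 + 2 = -1$)
$x{\left(X,v \right)} = -10$ ($x{\left(X,v \right)} = 5 \cdot 2 \left(-1\right) = 10 \left(-1\right) = -10$)
$\left(x{\left(-11,23 \right)} + 1 \left(-5\right)\right)^{2} = \left(-10 + 1 \left(-5\right)\right)^{2} = \left(-10 - 5\right)^{2} = \left(-15\right)^{2} = 225$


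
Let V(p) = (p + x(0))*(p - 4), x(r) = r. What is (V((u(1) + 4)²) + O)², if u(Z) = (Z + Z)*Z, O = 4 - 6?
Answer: 1322500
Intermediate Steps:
O = -2
u(Z) = 2*Z² (u(Z) = (2*Z)*Z = 2*Z²)
V(p) = p*(-4 + p) (V(p) = (p + 0)*(p - 4) = p*(-4 + p))
(V((u(1) + 4)²) + O)² = ((2*1² + 4)²*(-4 + (2*1² + 4)²) - 2)² = ((2*1 + 4)²*(-4 + (2*1 + 4)²) - 2)² = ((2 + 4)²*(-4 + (2 + 4)²) - 2)² = (6²*(-4 + 6²) - 2)² = (36*(-4 + 36) - 2)² = (36*32 - 2)² = (1152 - 2)² = 1150² = 1322500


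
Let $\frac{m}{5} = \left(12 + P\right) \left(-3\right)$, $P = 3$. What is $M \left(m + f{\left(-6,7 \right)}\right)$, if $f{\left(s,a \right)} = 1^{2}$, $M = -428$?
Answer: $95872$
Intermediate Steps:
$f{\left(s,a \right)} = 1$
$m = -225$ ($m = 5 \left(12 + 3\right) \left(-3\right) = 5 \cdot 15 \left(-3\right) = 5 \left(-45\right) = -225$)
$M \left(m + f{\left(-6,7 \right)}\right) = - 428 \left(-225 + 1\right) = \left(-428\right) \left(-224\right) = 95872$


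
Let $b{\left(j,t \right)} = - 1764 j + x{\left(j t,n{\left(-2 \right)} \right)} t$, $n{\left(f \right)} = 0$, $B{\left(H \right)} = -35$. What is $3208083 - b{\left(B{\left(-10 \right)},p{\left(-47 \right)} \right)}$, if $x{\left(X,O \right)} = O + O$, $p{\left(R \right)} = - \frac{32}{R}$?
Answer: $3146343$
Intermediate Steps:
$x{\left(X,O \right)} = 2 O$
$b{\left(j,t \right)} = - 1764 j$ ($b{\left(j,t \right)} = - 1764 j + 2 \cdot 0 t = - 1764 j + 0 t = - 1764 j + 0 = - 1764 j$)
$3208083 - b{\left(B{\left(-10 \right)},p{\left(-47 \right)} \right)} = 3208083 - \left(-1764\right) \left(-35\right) = 3208083 - 61740 = 3146343$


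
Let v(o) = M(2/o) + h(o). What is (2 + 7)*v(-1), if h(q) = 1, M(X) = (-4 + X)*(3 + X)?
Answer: -45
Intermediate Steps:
v(o) = -11 - 2/o + 4/o² (v(o) = (-12 + (2/o)² - 2/o) + 1 = (-12 + 4/o² - 2/o) + 1 = (-12 - 2/o + 4/o²) + 1 = -11 - 2/o + 4/o²)
(2 + 7)*v(-1) = (2 + 7)*(-11 - 2/(-1) + 4/(-1)²) = 9*(-11 - 2*(-1) + 4*1) = 9*(-11 + 2 + 4) = 9*(-5) = -45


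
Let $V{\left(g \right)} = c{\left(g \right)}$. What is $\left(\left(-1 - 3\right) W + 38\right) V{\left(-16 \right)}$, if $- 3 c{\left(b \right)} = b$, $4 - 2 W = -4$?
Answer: $\frac{352}{3} \approx 117.33$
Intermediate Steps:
$W = 4$ ($W = 2 - -2 = 2 + 2 = 4$)
$c{\left(b \right)} = - \frac{b}{3}$
$V{\left(g \right)} = - \frac{g}{3}$
$\left(\left(-1 - 3\right) W + 38\right) V{\left(-16 \right)} = \left(\left(-1 - 3\right) 4 + 38\right) \left(\left(- \frac{1}{3}\right) \left(-16\right)\right) = \left(\left(-4\right) 4 + 38\right) \frac{16}{3} = \left(-16 + 38\right) \frac{16}{3} = 22 \cdot \frac{16}{3} = \frac{352}{3}$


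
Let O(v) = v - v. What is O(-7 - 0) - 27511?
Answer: -27511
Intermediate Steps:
O(v) = 0
O(-7 - 0) - 27511 = 0 - 27511 = -27511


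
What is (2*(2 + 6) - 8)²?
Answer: 64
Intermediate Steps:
(2*(2 + 6) - 8)² = (2*8 - 8)² = (16 - 8)² = 8² = 64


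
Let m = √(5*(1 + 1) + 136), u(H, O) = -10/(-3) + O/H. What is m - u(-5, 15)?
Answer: -⅓ + √146 ≈ 11.750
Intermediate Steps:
u(H, O) = 10/3 + O/H (u(H, O) = -10*(-⅓) + O/H = 10/3 + O/H)
m = √146 (m = √(5*2 + 136) = √(10 + 136) = √146 ≈ 12.083)
m - u(-5, 15) = √146 - (10/3 + 15/(-5)) = √146 - (10/3 + 15*(-⅕)) = √146 - (10/3 - 3) = √146 - 1*⅓ = √146 - ⅓ = -⅓ + √146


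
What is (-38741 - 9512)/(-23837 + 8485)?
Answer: 48253/15352 ≈ 3.1431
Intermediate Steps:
(-38741 - 9512)/(-23837 + 8485) = -48253/(-15352) = -48253*(-1/15352) = 48253/15352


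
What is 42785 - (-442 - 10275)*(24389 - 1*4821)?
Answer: 209753041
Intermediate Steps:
42785 - (-442 - 10275)*(24389 - 1*4821) = 42785 - (-10717)*(24389 - 4821) = 42785 - (-10717)*19568 = 42785 - 1*(-209710256) = 42785 + 209710256 = 209753041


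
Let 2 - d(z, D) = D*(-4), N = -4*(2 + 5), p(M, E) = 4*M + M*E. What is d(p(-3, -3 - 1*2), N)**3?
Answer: -1331000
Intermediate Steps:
p(M, E) = 4*M + E*M
N = -28 (N = -4*7 = -28)
d(z, D) = 2 + 4*D (d(z, D) = 2 - D*(-4) = 2 - (-4)*D = 2 + 4*D)
d(p(-3, -3 - 1*2), N)**3 = (2 + 4*(-28))**3 = (2 - 112)**3 = (-110)**3 = -1331000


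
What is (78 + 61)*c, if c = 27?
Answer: 3753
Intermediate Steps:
(78 + 61)*c = (78 + 61)*27 = 139*27 = 3753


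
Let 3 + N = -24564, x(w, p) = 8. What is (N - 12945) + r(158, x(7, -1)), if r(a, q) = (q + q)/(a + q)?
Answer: -3113488/83 ≈ -37512.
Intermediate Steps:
r(a, q) = 2*q/(a + q) (r(a, q) = (2*q)/(a + q) = 2*q/(a + q))
N = -24567 (N = -3 - 24564 = -24567)
(N - 12945) + r(158, x(7, -1)) = (-24567 - 12945) + 2*8/(158 + 8) = -37512 + 2*8/166 = -37512 + 2*8*(1/166) = -37512 + 8/83 = -3113488/83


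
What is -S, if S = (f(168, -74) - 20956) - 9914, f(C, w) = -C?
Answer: 31038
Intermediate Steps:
S = -31038 (S = (-1*168 - 20956) - 9914 = (-168 - 20956) - 9914 = -21124 - 9914 = -31038)
-S = -1*(-31038) = 31038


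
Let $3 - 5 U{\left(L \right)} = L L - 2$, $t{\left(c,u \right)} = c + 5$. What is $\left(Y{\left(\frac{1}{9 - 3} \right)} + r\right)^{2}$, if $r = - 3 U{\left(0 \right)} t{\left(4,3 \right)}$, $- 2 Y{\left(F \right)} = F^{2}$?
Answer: $\frac{3783025}{5184} \approx 729.75$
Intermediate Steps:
$t{\left(c,u \right)} = 5 + c$
$Y{\left(F \right)} = - \frac{F^{2}}{2}$
$U{\left(L \right)} = 1 - \frac{L^{2}}{5}$ ($U{\left(L \right)} = \frac{3}{5} - \frac{L L - 2}{5} = \frac{3}{5} - \frac{L^{2} - 2}{5} = \frac{3}{5} - \frac{-2 + L^{2}}{5} = \frac{3}{5} - \left(- \frac{2}{5} + \frac{L^{2}}{5}\right) = 1 - \frac{L^{2}}{5}$)
$r = -27$ ($r = - 3 \left(1 - \frac{0^{2}}{5}\right) \left(5 + 4\right) = - 3 \left(1 - 0\right) 9 = - 3 \left(1 + 0\right) 9 = \left(-3\right) 1 \cdot 9 = \left(-3\right) 9 = -27$)
$\left(Y{\left(\frac{1}{9 - 3} \right)} + r\right)^{2} = \left(- \frac{\left(\frac{1}{9 - 3}\right)^{2}}{2} - 27\right)^{2} = \left(- \frac{\left(\frac{1}{6}\right)^{2}}{2} - 27\right)^{2} = \left(- \frac{1}{2 \cdot 36} - 27\right)^{2} = \left(\left(- \frac{1}{2}\right) \frac{1}{36} - 27\right)^{2} = \left(- \frac{1}{72} - 27\right)^{2} = \left(- \frac{1945}{72}\right)^{2} = \frac{3783025}{5184}$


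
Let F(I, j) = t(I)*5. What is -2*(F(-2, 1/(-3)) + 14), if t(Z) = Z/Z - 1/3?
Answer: -104/3 ≈ -34.667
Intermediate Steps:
t(Z) = 2/3 (t(Z) = 1 - 1*1/3 = 1 - 1/3 = 2/3)
F(I, j) = 10/3 (F(I, j) = (2/3)*5 = 10/3)
-2*(F(-2, 1/(-3)) + 14) = -2*(10/3 + 14) = -2*52/3 = -104/3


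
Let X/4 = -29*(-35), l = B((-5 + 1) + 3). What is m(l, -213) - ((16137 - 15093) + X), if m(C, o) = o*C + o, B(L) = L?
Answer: -5104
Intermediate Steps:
l = -1 (l = (-5 + 1) + 3 = -4 + 3 = -1)
m(C, o) = o + C*o (m(C, o) = C*o + o = o + C*o)
X = 4060 (X = 4*(-29*(-35)) = 4*1015 = 4060)
m(l, -213) - ((16137 - 15093) + X) = -213*(1 - 1) - ((16137 - 15093) + 4060) = -213*0 - (1044 + 4060) = 0 - 1*5104 = 0 - 5104 = -5104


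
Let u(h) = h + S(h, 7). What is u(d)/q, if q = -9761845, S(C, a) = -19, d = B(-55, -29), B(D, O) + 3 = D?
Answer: 77/9761845 ≈ 7.8879e-6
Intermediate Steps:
B(D, O) = -3 + D
d = -58 (d = -3 - 55 = -58)
u(h) = -19 + h (u(h) = h - 19 = -19 + h)
u(d)/q = (-19 - 58)/(-9761845) = -77*(-1/9761845) = 77/9761845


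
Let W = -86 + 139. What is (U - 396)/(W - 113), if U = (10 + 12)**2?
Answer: -22/15 ≈ -1.4667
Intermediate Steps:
W = 53
U = 484 (U = 22**2 = 484)
(U - 396)/(W - 113) = (484 - 396)/(53 - 113) = 88/(-60) = 88*(-1/60) = -22/15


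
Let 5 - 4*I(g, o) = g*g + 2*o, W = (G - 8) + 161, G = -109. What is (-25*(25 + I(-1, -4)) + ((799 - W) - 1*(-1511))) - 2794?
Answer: -1228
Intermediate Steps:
W = 44 (W = (-109 - 8) + 161 = -117 + 161 = 44)
I(g, o) = 5/4 - o/2 - g**2/4 (I(g, o) = 5/4 - (g*g + 2*o)/4 = 5/4 - (g**2 + 2*o)/4 = 5/4 + (-o/2 - g**2/4) = 5/4 - o/2 - g**2/4)
(-25*(25 + I(-1, -4)) + ((799 - W) - 1*(-1511))) - 2794 = (-25*(25 + (5/4 - 1/2*(-4) - 1/4*(-1)**2)) + ((799 - 1*44) - 1*(-1511))) - 2794 = (-25*(25 + (5/4 + 2 - 1/4*1)) + ((799 - 44) + 1511)) - 2794 = (-25*(25 + (5/4 + 2 - 1/4)) + (755 + 1511)) - 2794 = (-25*(25 + 3) + 2266) - 2794 = (-25*28 + 2266) - 2794 = (-700 + 2266) - 2794 = 1566 - 2794 = -1228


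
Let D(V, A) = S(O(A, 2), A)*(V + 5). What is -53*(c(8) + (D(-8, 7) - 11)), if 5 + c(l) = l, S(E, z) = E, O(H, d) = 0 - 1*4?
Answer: -212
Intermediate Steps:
O(H, d) = -4 (O(H, d) = 0 - 4 = -4)
D(V, A) = -20 - 4*V (D(V, A) = -4*(V + 5) = -4*(5 + V) = -20 - 4*V)
c(l) = -5 + l
-53*(c(8) + (D(-8, 7) - 11)) = -53*((-5 + 8) + ((-20 - 4*(-8)) - 11)) = -53*(3 + ((-20 + 32) - 11)) = -53*(3 + (12 - 11)) = -53*(3 + 1) = -53*4 = -212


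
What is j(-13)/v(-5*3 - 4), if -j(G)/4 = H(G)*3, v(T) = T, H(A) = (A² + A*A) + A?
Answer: 3900/19 ≈ 205.26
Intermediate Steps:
H(A) = A + 2*A² (H(A) = (A² + A²) + A = 2*A² + A = A + 2*A²)
j(G) = -12*G*(1 + 2*G) (j(G) = -4*G*(1 + 2*G)*3 = -12*G*(1 + 2*G))
j(-13)/v(-5*3 - 4) = (-12*(-13)*(1 + 2*(-13)))/(-5*3 - 4) = (-12*(-13)*(1 - 26))/(-15 - 4) = -12*(-13)*(-25)/(-19) = -3900*(-1/19) = 3900/19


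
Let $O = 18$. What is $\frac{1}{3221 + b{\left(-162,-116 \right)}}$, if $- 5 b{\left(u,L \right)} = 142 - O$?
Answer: $\frac{5}{15981} \approx 0.00031287$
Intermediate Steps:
$b{\left(u,L \right)} = - \frac{124}{5}$ ($b{\left(u,L \right)} = - \frac{142 - 18}{5} = \left(- \frac{1}{5}\right) 124 = - \frac{124}{5}$)
$\frac{1}{3221 + b{\left(-162,-116 \right)}} = \frac{1}{3221 - \frac{124}{5}} = \frac{1}{\frac{15981}{5}} = \frac{5}{15981}$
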